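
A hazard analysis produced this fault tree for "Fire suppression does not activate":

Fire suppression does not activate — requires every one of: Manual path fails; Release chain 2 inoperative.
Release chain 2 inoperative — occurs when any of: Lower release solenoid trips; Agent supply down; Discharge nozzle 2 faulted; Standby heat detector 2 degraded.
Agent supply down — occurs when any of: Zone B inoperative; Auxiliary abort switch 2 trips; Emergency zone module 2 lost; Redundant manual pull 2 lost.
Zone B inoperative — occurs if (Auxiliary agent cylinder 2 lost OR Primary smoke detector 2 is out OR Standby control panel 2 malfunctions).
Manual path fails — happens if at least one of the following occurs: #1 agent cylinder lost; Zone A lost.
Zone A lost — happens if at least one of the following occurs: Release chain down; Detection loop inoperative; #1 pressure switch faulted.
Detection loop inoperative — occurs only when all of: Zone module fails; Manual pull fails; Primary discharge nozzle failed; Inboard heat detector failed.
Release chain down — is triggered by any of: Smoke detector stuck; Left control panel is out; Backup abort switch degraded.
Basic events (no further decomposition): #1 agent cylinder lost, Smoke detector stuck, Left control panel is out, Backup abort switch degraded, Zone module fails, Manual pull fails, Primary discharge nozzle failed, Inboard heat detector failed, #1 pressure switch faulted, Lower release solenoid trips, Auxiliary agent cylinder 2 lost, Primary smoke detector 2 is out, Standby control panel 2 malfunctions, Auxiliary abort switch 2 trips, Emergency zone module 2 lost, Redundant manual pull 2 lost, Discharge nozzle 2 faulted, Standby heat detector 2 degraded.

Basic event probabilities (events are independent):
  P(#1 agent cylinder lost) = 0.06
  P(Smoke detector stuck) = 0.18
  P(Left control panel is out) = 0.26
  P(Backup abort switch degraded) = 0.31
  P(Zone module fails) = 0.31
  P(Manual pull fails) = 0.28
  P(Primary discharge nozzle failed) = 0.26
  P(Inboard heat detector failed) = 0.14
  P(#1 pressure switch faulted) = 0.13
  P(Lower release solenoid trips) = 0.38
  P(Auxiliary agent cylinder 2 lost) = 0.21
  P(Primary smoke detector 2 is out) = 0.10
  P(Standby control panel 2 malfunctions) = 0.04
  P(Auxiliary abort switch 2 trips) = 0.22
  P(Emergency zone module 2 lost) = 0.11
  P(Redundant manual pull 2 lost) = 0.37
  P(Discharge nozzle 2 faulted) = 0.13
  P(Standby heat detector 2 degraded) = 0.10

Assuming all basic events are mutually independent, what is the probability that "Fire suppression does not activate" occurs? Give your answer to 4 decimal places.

0.5632

P(Release chain down) [OR] = 1 − (1−0.18) × (1−0.26) × (1−0.31) = 0.581308
P(Detection loop inoperative) [AND] = 0.31 × 0.28 × 0.26 × 0.14 = 0.003160
P(Zone A lost) [OR] = 1 − (1−0.581308) × (1−0.003160) × (1−0.13) = 0.636889
P(Manual path fails) [OR] = 1 − (1−0.06) × (1−0.636889) = 0.658676
P(Zone B inoperative) [OR] = 1 − (1−0.21) × (1−0.10) × (1−0.04) = 0.317440
P(Agent supply down) [OR] = 1 − (1−0.317440) × (1−0.22) × (1−0.11) × (1−0.37) = 0.701485
P(Release chain 2 inoperative) [OR] = 1 − (1−0.38) × (1−0.701485) × (1−0.13) × (1−0.10) = 0.855083
P(Fire suppression does not activate) [AND] = 0.658676 × 0.855083 = 0.563223
Rounded to 4 decimal places: P(Fire suppression does not activate) ≈ 0.5632.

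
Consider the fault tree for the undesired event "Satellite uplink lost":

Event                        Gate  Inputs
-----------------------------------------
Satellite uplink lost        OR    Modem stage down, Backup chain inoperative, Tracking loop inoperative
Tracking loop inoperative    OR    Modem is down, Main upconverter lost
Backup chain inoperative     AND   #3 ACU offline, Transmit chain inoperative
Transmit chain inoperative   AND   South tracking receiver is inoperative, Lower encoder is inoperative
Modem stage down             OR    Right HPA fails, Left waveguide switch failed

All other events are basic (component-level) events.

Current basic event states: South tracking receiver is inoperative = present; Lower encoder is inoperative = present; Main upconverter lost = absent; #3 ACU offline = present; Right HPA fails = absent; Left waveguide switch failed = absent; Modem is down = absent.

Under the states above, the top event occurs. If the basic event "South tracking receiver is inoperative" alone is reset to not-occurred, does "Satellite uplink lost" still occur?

No

Counterfactual: set "South tracking receiver is inoperative" to not occurred.
Modem stage down [OR]: Right HPA fails=not, Left waveguide switch failed=not → no input occurs → does not occur.
Transmit chain inoperative [AND]: South tracking receiver is inoperative=not, Lower encoder is inoperative=occurs → not all inputs occur → does not occur.
Backup chain inoperative [AND]: #3 ACU offline=occurs, Transmit chain inoperative=not → not all inputs occur → does not occur.
Tracking loop inoperative [OR]: Modem is down=not, Main upconverter lost=not → no input occurs → does not occur.
Satellite uplink lost [OR]: Modem stage down=not, Backup chain inoperative=not, Tracking loop inoperative=not → no input occurs → does not occur.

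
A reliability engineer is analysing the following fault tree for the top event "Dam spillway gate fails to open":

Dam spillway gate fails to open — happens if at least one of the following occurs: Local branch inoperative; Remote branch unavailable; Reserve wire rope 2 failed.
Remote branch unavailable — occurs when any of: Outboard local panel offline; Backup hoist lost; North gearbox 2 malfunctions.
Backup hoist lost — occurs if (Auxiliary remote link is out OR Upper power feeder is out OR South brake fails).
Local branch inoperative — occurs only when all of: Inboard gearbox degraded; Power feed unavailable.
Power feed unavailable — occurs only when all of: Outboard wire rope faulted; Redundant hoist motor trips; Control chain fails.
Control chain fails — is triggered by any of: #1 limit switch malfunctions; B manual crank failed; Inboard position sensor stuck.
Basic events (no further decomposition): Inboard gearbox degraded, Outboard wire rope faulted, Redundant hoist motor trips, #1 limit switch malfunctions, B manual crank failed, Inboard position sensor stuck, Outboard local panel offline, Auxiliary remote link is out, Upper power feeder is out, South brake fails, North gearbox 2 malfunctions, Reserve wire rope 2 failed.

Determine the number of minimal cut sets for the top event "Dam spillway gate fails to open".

9

Control chain fails [OR]: union of children's cut sets → 3 cut set(s).
Power feed unavailable [AND]: one cut set from each child combined → 1 × 1 × 3 = 3 cut set(s).
Local branch inoperative [AND]: one cut set from each child combined → 1 × 3 = 3 cut set(s).
Backup hoist lost [OR]: union of children's cut sets → 3 cut set(s).
Remote branch unavailable [OR]: union of children's cut sets → 5 cut set(s).
Dam spillway gate fails to open [OR]: union of children's cut sets → 9 cut set(s).
Minimal cut sets: {#1 limit switch malfunctions, Inboard gearbox degraded, Outboard wire rope faulted, Redundant hoist motor trips}; {B manual crank failed, Inboard gearbox degraded, Outboard wire rope faulted, Redundant hoist motor trips}; {Inboard gearbox degraded, Inboard position sensor stuck, Outboard wire rope faulted, Redundant hoist motor trips}; {Outboard local panel offline}; {Auxiliary remote link is out}; {Upper power feeder is out}; {South brake fails}; {North gearbox 2 malfunctions}; {Reserve wire rope 2 failed}.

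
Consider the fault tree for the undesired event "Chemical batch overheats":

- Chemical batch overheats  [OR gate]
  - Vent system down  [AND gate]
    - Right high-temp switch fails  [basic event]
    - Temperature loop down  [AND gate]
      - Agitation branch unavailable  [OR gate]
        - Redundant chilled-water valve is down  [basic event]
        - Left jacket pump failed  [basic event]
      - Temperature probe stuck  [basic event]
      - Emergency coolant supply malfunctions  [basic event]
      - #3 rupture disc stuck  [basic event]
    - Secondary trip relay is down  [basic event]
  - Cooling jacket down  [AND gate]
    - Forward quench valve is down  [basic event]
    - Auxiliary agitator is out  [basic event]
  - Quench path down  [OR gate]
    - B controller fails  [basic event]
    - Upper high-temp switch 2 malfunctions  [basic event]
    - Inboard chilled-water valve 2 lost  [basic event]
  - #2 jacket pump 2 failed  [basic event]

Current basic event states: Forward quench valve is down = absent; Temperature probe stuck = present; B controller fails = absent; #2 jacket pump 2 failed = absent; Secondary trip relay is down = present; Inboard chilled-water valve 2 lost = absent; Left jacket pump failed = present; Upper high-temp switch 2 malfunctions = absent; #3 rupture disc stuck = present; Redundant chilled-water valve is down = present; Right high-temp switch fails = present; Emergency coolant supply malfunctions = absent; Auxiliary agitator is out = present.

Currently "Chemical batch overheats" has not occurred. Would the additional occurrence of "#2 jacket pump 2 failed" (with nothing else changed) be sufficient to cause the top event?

Counterfactual: set "#2 jacket pump 2 failed" to occurred.
Agitation branch unavailable [OR]: Redundant chilled-water valve is down=occurs, Left jacket pump failed=occurs → at least one input occurs → occurs.
Temperature loop down [AND]: Agitation branch unavailable=occurs, Temperature probe stuck=occurs, Emergency coolant supply malfunctions=not, #3 rupture disc stuck=occurs → not all inputs occur → does not occur.
Vent system down [AND]: Right high-temp switch fails=occurs, Temperature loop down=not, Secondary trip relay is down=occurs → not all inputs occur → does not occur.
Cooling jacket down [AND]: Forward quench valve is down=not, Auxiliary agitator is out=occurs → not all inputs occur → does not occur.
Quench path down [OR]: B controller fails=not, Upper high-temp switch 2 malfunctions=not, Inboard chilled-water valve 2 lost=not → no input occurs → does not occur.
Chemical batch overheats [OR]: Vent system down=not, Cooling jacket down=not, Quench path down=not, #2 jacket pump 2 failed=occurs → at least one input occurs → occurs.

Yes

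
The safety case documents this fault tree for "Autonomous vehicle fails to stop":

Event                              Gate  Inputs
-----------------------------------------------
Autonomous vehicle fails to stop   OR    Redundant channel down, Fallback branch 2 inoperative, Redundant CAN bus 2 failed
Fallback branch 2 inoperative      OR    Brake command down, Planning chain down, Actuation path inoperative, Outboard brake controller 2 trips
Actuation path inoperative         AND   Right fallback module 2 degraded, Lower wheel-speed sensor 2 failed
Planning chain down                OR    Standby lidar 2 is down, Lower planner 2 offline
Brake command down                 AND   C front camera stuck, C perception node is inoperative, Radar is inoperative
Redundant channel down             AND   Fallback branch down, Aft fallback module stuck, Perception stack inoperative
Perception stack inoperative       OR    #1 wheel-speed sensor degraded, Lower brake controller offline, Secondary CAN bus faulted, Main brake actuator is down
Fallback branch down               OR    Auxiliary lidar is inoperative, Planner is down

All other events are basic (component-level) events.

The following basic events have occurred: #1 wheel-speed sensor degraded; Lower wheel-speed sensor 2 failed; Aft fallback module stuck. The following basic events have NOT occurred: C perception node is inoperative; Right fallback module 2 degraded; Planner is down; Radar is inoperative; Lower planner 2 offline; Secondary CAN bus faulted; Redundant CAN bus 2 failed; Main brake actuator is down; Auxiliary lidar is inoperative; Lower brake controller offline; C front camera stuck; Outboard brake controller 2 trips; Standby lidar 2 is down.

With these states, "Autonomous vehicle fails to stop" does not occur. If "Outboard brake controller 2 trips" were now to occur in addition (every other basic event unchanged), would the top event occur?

Counterfactual: set "Outboard brake controller 2 trips" to occurred.
Fallback branch down [OR]: Auxiliary lidar is inoperative=not, Planner is down=not → no input occurs → does not occur.
Perception stack inoperative [OR]: #1 wheel-speed sensor degraded=occurs, Lower brake controller offline=not, Secondary CAN bus faulted=not, Main brake actuator is down=not → at least one input occurs → occurs.
Redundant channel down [AND]: Fallback branch down=not, Aft fallback module stuck=occurs, Perception stack inoperative=occurs → not all inputs occur → does not occur.
Brake command down [AND]: C front camera stuck=not, C perception node is inoperative=not, Radar is inoperative=not → not all inputs occur → does not occur.
Planning chain down [OR]: Standby lidar 2 is down=not, Lower planner 2 offline=not → no input occurs → does not occur.
Actuation path inoperative [AND]: Right fallback module 2 degraded=not, Lower wheel-speed sensor 2 failed=occurs → not all inputs occur → does not occur.
Fallback branch 2 inoperative [OR]: Brake command down=not, Planning chain down=not, Actuation path inoperative=not, Outboard brake controller 2 trips=occurs → at least one input occurs → occurs.
Autonomous vehicle fails to stop [OR]: Redundant channel down=not, Fallback branch 2 inoperative=occurs, Redundant CAN bus 2 failed=not → at least one input occurs → occurs.

Yes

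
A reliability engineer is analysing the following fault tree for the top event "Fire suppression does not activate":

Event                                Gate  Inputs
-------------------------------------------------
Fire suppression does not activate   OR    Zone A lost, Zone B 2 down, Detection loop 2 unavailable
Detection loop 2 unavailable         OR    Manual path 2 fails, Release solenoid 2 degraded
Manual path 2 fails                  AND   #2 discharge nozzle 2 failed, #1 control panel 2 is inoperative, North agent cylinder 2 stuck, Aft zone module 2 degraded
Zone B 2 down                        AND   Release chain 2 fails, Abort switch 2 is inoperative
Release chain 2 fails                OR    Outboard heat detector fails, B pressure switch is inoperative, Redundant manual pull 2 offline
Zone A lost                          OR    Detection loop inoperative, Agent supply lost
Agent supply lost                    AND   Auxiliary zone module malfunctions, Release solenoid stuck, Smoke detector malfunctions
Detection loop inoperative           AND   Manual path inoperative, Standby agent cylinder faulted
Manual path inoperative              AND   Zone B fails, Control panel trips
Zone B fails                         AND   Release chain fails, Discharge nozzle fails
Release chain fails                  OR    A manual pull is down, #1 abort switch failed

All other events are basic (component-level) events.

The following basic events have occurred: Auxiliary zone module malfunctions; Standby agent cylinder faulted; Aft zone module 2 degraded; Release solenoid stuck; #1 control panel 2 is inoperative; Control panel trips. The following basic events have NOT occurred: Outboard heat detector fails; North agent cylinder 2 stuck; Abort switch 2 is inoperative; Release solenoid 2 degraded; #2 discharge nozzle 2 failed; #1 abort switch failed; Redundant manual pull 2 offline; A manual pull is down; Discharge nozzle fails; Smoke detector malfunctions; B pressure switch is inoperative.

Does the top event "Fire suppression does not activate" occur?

No

Release chain fails [OR]: A manual pull is down=not, #1 abort switch failed=not → no input occurs → does not occur.
Zone B fails [AND]: Release chain fails=not, Discharge nozzle fails=not → not all inputs occur → does not occur.
Manual path inoperative [AND]: Zone B fails=not, Control panel trips=occurs → not all inputs occur → does not occur.
Detection loop inoperative [AND]: Manual path inoperative=not, Standby agent cylinder faulted=occurs → not all inputs occur → does not occur.
Agent supply lost [AND]: Auxiliary zone module malfunctions=occurs, Release solenoid stuck=occurs, Smoke detector malfunctions=not → not all inputs occur → does not occur.
Zone A lost [OR]: Detection loop inoperative=not, Agent supply lost=not → no input occurs → does not occur.
Release chain 2 fails [OR]: Outboard heat detector fails=not, B pressure switch is inoperative=not, Redundant manual pull 2 offline=not → no input occurs → does not occur.
Zone B 2 down [AND]: Release chain 2 fails=not, Abort switch 2 is inoperative=not → not all inputs occur → does not occur.
Manual path 2 fails [AND]: #2 discharge nozzle 2 failed=not, #1 control panel 2 is inoperative=occurs, North agent cylinder 2 stuck=not, Aft zone module 2 degraded=occurs → not all inputs occur → does not occur.
Detection loop 2 unavailable [OR]: Manual path 2 fails=not, Release solenoid 2 degraded=not → no input occurs → does not occur.
Fire suppression does not activate [OR]: Zone A lost=not, Zone B 2 down=not, Detection loop 2 unavailable=not → no input occurs → does not occur.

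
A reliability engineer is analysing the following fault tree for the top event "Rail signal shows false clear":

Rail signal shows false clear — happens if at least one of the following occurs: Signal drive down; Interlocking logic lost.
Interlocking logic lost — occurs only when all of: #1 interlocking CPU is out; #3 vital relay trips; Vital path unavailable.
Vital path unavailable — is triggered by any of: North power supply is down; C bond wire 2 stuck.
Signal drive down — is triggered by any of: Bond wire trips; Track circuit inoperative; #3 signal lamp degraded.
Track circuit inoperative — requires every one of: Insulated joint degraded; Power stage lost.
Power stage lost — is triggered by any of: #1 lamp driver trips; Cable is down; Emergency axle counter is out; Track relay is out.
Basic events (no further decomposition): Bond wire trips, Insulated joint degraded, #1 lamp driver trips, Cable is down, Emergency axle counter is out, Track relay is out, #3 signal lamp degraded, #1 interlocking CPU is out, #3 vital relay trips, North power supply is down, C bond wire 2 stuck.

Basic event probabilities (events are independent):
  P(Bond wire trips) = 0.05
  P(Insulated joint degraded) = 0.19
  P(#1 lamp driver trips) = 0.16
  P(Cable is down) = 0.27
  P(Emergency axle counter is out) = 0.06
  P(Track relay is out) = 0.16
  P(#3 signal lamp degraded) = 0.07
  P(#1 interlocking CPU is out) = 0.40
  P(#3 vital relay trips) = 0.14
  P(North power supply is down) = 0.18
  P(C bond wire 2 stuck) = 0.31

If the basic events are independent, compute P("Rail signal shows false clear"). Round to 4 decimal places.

P(Power stage lost) [OR] = 1 − (1−0.16) × (1−0.27) × (1−0.06) × (1−0.16) = 0.515817
P(Track circuit inoperative) [AND] = 0.19 × 0.515817 = 0.098005
P(Signal drive down) [OR] = 1 − (1−0.05) × (1−0.098005) × (1−0.07) = 0.203087
P(Vital path unavailable) [OR] = 1 − (1−0.18) × (1−0.31) = 0.434200
P(Interlocking logic lost) [AND] = 0.40 × 0.14 × 0.434200 = 0.024315
P(Rail signal shows false clear) [OR] = 1 − (1−0.203087) × (1−0.024315) = 0.222464
Rounded to 4 decimal places: P(Rail signal shows false clear) ≈ 0.2225.

0.2225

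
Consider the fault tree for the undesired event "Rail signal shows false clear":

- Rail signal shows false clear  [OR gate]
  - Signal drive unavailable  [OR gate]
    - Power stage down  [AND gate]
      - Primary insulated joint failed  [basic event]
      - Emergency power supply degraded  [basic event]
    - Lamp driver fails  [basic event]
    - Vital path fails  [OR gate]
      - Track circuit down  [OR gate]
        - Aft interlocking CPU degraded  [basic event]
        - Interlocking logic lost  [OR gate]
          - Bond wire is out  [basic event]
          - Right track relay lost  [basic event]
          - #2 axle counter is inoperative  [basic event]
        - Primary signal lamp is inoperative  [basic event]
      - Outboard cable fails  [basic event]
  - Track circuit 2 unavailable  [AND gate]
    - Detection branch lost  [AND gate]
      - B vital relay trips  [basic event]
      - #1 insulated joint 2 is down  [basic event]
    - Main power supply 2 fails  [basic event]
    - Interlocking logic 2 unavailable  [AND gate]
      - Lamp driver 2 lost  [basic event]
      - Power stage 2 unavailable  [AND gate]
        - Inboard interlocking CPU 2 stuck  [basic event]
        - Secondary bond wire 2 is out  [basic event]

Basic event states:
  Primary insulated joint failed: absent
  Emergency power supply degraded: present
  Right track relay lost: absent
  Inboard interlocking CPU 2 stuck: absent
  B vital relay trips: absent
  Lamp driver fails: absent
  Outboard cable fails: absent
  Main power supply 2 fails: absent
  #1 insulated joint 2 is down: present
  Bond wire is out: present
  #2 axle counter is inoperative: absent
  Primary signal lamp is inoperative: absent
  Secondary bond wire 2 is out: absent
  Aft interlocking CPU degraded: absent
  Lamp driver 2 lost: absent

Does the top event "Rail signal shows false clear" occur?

Yes

Power stage down [AND]: Primary insulated joint failed=not, Emergency power supply degraded=occurs → not all inputs occur → does not occur.
Interlocking logic lost [OR]: Bond wire is out=occurs, Right track relay lost=not, #2 axle counter is inoperative=not → at least one input occurs → occurs.
Track circuit down [OR]: Aft interlocking CPU degraded=not, Interlocking logic lost=occurs, Primary signal lamp is inoperative=not → at least one input occurs → occurs.
Vital path fails [OR]: Track circuit down=occurs, Outboard cable fails=not → at least one input occurs → occurs.
Signal drive unavailable [OR]: Power stage down=not, Lamp driver fails=not, Vital path fails=occurs → at least one input occurs → occurs.
Detection branch lost [AND]: B vital relay trips=not, #1 insulated joint 2 is down=occurs → not all inputs occur → does not occur.
Power stage 2 unavailable [AND]: Inboard interlocking CPU 2 stuck=not, Secondary bond wire 2 is out=not → not all inputs occur → does not occur.
Interlocking logic 2 unavailable [AND]: Lamp driver 2 lost=not, Power stage 2 unavailable=not → not all inputs occur → does not occur.
Track circuit 2 unavailable [AND]: Detection branch lost=not, Main power supply 2 fails=not, Interlocking logic 2 unavailable=not → not all inputs occur → does not occur.
Rail signal shows false clear [OR]: Signal drive unavailable=occurs, Track circuit 2 unavailable=not → at least one input occurs → occurs.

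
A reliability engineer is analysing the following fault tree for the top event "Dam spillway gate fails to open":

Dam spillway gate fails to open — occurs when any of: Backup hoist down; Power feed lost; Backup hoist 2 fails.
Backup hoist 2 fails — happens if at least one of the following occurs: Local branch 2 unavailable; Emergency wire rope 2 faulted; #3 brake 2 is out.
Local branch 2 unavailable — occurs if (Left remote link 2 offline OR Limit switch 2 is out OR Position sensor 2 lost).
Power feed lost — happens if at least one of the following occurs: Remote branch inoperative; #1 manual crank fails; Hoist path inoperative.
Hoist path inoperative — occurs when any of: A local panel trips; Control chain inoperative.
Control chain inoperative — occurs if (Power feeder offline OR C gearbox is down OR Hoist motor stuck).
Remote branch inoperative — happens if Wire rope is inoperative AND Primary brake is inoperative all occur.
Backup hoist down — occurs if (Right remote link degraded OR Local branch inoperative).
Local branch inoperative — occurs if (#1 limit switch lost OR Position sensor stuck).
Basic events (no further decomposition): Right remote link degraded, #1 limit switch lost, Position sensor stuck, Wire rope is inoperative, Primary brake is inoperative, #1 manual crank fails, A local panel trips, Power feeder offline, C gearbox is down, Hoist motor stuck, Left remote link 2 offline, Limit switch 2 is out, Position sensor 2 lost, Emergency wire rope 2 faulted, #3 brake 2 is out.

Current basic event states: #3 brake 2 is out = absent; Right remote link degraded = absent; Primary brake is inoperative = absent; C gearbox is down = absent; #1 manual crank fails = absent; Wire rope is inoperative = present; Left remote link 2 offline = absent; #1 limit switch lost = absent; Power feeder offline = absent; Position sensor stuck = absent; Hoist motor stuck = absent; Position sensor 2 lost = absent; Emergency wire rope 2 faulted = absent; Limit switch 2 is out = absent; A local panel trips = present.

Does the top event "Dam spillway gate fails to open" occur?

Local branch inoperative [OR]: #1 limit switch lost=not, Position sensor stuck=not → no input occurs → does not occur.
Backup hoist down [OR]: Right remote link degraded=not, Local branch inoperative=not → no input occurs → does not occur.
Remote branch inoperative [AND]: Wire rope is inoperative=occurs, Primary brake is inoperative=not → not all inputs occur → does not occur.
Control chain inoperative [OR]: Power feeder offline=not, C gearbox is down=not, Hoist motor stuck=not → no input occurs → does not occur.
Hoist path inoperative [OR]: A local panel trips=occurs, Control chain inoperative=not → at least one input occurs → occurs.
Power feed lost [OR]: Remote branch inoperative=not, #1 manual crank fails=not, Hoist path inoperative=occurs → at least one input occurs → occurs.
Local branch 2 unavailable [OR]: Left remote link 2 offline=not, Limit switch 2 is out=not, Position sensor 2 lost=not → no input occurs → does not occur.
Backup hoist 2 fails [OR]: Local branch 2 unavailable=not, Emergency wire rope 2 faulted=not, #3 brake 2 is out=not → no input occurs → does not occur.
Dam spillway gate fails to open [OR]: Backup hoist down=not, Power feed lost=occurs, Backup hoist 2 fails=not → at least one input occurs → occurs.

Yes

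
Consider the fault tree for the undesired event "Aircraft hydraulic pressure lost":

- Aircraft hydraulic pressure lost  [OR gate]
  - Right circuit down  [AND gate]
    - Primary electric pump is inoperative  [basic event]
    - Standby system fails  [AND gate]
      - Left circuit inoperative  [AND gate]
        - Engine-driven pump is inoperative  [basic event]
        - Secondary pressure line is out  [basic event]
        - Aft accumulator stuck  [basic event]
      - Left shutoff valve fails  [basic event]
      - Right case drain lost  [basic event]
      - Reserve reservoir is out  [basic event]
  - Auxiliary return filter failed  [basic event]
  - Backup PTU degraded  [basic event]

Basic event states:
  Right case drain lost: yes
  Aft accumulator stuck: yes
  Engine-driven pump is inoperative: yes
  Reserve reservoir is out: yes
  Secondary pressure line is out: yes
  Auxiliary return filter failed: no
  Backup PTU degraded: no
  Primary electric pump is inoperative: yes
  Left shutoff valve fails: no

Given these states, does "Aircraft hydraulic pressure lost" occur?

No

Left circuit inoperative [AND]: Engine-driven pump is inoperative=occurs, Secondary pressure line is out=occurs, Aft accumulator stuck=occurs → all inputs occur → occurs.
Standby system fails [AND]: Left circuit inoperative=occurs, Left shutoff valve fails=not, Right case drain lost=occurs, Reserve reservoir is out=occurs → not all inputs occur → does not occur.
Right circuit down [AND]: Primary electric pump is inoperative=occurs, Standby system fails=not → not all inputs occur → does not occur.
Aircraft hydraulic pressure lost [OR]: Right circuit down=not, Auxiliary return filter failed=not, Backup PTU degraded=not → no input occurs → does not occur.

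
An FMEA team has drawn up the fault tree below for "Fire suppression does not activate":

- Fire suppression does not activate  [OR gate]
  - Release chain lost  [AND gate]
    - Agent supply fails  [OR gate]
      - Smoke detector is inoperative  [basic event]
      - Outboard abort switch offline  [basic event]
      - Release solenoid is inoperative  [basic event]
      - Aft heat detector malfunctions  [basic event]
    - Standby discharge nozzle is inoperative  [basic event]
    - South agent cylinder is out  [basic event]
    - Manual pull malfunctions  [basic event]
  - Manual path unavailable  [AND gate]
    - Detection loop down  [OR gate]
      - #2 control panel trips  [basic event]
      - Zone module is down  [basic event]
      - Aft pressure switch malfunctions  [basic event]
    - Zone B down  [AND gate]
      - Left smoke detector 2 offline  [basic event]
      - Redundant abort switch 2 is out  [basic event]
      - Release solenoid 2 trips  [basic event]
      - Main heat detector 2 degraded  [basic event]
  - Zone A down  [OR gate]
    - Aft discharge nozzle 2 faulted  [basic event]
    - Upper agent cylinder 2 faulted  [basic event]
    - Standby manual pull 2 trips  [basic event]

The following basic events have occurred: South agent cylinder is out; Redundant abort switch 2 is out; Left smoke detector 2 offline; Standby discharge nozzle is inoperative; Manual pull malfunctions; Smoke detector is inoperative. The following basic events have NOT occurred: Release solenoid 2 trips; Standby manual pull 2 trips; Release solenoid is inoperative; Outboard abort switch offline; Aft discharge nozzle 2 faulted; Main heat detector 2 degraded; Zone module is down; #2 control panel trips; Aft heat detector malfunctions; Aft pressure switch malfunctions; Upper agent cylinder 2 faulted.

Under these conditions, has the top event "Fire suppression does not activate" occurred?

Yes

Agent supply fails [OR]: Smoke detector is inoperative=occurs, Outboard abort switch offline=not, Release solenoid is inoperative=not, Aft heat detector malfunctions=not → at least one input occurs → occurs.
Release chain lost [AND]: Agent supply fails=occurs, Standby discharge nozzle is inoperative=occurs, South agent cylinder is out=occurs, Manual pull malfunctions=occurs → all inputs occur → occurs.
Detection loop down [OR]: #2 control panel trips=not, Zone module is down=not, Aft pressure switch malfunctions=not → no input occurs → does not occur.
Zone B down [AND]: Left smoke detector 2 offline=occurs, Redundant abort switch 2 is out=occurs, Release solenoid 2 trips=not, Main heat detector 2 degraded=not → not all inputs occur → does not occur.
Manual path unavailable [AND]: Detection loop down=not, Zone B down=not → not all inputs occur → does not occur.
Zone A down [OR]: Aft discharge nozzle 2 faulted=not, Upper agent cylinder 2 faulted=not, Standby manual pull 2 trips=not → no input occurs → does not occur.
Fire suppression does not activate [OR]: Release chain lost=occurs, Manual path unavailable=not, Zone A down=not → at least one input occurs → occurs.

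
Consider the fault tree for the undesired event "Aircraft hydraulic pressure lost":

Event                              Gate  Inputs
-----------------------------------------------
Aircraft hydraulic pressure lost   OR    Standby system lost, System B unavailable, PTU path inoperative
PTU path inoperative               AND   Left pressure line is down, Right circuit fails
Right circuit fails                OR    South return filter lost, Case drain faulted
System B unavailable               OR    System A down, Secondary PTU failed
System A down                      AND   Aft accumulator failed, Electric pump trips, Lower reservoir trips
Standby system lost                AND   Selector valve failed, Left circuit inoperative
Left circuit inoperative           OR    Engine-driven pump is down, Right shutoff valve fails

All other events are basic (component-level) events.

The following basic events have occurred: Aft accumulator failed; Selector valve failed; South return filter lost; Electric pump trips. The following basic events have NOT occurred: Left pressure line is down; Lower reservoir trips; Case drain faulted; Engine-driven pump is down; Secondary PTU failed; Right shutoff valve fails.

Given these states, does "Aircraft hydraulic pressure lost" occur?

No

Left circuit inoperative [OR]: Engine-driven pump is down=not, Right shutoff valve fails=not → no input occurs → does not occur.
Standby system lost [AND]: Selector valve failed=occurs, Left circuit inoperative=not → not all inputs occur → does not occur.
System A down [AND]: Aft accumulator failed=occurs, Electric pump trips=occurs, Lower reservoir trips=not → not all inputs occur → does not occur.
System B unavailable [OR]: System A down=not, Secondary PTU failed=not → no input occurs → does not occur.
Right circuit fails [OR]: South return filter lost=occurs, Case drain faulted=not → at least one input occurs → occurs.
PTU path inoperative [AND]: Left pressure line is down=not, Right circuit fails=occurs → not all inputs occur → does not occur.
Aircraft hydraulic pressure lost [OR]: Standby system lost=not, System B unavailable=not, PTU path inoperative=not → no input occurs → does not occur.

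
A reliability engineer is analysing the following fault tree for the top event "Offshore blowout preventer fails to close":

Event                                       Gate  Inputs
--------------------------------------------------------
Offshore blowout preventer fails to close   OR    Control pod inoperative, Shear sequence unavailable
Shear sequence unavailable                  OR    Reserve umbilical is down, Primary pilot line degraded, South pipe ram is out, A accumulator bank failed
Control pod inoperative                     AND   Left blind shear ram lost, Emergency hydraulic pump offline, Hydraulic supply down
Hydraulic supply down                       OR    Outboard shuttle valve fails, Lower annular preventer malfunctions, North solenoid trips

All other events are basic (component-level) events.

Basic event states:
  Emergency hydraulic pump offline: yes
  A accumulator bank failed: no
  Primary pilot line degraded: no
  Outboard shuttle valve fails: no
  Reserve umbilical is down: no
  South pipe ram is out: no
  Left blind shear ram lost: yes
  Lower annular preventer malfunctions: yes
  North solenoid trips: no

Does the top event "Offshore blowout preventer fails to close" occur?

Yes

Hydraulic supply down [OR]: Outboard shuttle valve fails=not, Lower annular preventer malfunctions=occurs, North solenoid trips=not → at least one input occurs → occurs.
Control pod inoperative [AND]: Left blind shear ram lost=occurs, Emergency hydraulic pump offline=occurs, Hydraulic supply down=occurs → all inputs occur → occurs.
Shear sequence unavailable [OR]: Reserve umbilical is down=not, Primary pilot line degraded=not, South pipe ram is out=not, A accumulator bank failed=not → no input occurs → does not occur.
Offshore blowout preventer fails to close [OR]: Control pod inoperative=occurs, Shear sequence unavailable=not → at least one input occurs → occurs.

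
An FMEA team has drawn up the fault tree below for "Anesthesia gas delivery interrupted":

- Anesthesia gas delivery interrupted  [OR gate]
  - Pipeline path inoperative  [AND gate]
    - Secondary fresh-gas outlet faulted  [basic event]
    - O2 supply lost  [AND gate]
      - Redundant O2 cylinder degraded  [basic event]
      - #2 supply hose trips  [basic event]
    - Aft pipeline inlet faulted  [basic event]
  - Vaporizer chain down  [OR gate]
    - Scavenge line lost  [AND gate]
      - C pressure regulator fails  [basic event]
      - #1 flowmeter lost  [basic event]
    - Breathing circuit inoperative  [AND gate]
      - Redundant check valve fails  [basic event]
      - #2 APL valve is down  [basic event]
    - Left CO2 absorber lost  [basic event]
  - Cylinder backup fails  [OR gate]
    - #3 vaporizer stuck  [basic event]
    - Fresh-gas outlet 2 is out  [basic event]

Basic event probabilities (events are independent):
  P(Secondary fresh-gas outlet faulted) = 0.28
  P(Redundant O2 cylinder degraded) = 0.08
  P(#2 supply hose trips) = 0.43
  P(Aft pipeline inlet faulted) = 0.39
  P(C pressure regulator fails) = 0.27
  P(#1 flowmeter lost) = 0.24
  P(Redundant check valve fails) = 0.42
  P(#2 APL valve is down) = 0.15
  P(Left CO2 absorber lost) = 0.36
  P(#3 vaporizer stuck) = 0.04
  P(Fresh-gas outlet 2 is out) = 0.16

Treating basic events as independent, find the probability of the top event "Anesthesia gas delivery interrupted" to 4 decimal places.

P(O2 supply lost) [AND] = 0.08 × 0.43 = 0.034400
P(Pipeline path inoperative) [AND] = 0.28 × 0.034400 × 0.39 = 0.003756
P(Scavenge line lost) [AND] = 0.27 × 0.24 = 0.064800
P(Breathing circuit inoperative) [AND] = 0.42 × 0.15 = 0.063000
P(Vaporizer chain down) [OR] = 1 − (1−0.064800) × (1−0.063000) × (1−0.36) = 0.439179
P(Cylinder backup fails) [OR] = 1 − (1−0.04) × (1−0.16) = 0.193600
P(Anesthesia gas delivery interrupted) [OR] = 1 − (1−0.003756) × (1−0.439179) × (1−0.193600) = 0.549453
Rounded to 4 decimal places: P(Anesthesia gas delivery interrupted) ≈ 0.5495.

0.5495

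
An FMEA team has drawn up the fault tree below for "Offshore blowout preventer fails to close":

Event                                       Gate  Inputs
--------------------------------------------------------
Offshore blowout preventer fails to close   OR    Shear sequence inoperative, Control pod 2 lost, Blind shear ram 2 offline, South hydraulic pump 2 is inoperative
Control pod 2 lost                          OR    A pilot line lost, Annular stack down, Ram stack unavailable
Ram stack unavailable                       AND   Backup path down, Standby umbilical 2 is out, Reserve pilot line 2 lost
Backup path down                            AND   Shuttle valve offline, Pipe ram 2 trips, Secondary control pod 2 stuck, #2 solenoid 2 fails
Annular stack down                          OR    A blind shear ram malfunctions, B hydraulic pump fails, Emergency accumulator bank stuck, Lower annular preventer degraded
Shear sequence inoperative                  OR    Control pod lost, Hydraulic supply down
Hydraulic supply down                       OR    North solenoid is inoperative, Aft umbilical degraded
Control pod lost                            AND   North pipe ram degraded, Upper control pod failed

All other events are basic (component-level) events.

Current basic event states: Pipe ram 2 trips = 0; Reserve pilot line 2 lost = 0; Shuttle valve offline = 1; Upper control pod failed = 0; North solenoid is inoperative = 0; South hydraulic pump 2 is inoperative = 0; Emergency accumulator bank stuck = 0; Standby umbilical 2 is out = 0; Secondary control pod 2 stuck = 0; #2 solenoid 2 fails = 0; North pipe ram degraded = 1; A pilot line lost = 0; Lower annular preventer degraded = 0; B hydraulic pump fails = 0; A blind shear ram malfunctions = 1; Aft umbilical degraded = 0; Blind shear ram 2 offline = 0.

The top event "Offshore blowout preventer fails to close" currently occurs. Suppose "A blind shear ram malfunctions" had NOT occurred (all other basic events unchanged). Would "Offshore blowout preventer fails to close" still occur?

Counterfactual: set "A blind shear ram malfunctions" to not occurred.
Control pod lost [AND]: North pipe ram degraded=occurs, Upper control pod failed=not → not all inputs occur → does not occur.
Hydraulic supply down [OR]: North solenoid is inoperative=not, Aft umbilical degraded=not → no input occurs → does not occur.
Shear sequence inoperative [OR]: Control pod lost=not, Hydraulic supply down=not → no input occurs → does not occur.
Annular stack down [OR]: A blind shear ram malfunctions=not, B hydraulic pump fails=not, Emergency accumulator bank stuck=not, Lower annular preventer degraded=not → no input occurs → does not occur.
Backup path down [AND]: Shuttle valve offline=occurs, Pipe ram 2 trips=not, Secondary control pod 2 stuck=not, #2 solenoid 2 fails=not → not all inputs occur → does not occur.
Ram stack unavailable [AND]: Backup path down=not, Standby umbilical 2 is out=not, Reserve pilot line 2 lost=not → not all inputs occur → does not occur.
Control pod 2 lost [OR]: A pilot line lost=not, Annular stack down=not, Ram stack unavailable=not → no input occurs → does not occur.
Offshore blowout preventer fails to close [OR]: Shear sequence inoperative=not, Control pod 2 lost=not, Blind shear ram 2 offline=not, South hydraulic pump 2 is inoperative=not → no input occurs → does not occur.

No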